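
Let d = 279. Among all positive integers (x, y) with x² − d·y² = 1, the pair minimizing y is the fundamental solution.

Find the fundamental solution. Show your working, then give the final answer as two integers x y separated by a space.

d=279: √d = [16; 1,2,2,1,2,2,1,32] (ℓ=8, even), read p_7/q_7
step 0: (16, 1)  from 16·(1,0) + (0,1)
step 1: (17, 1)  from 1·(16,1) + (1,0)
step 2: (50, 3)  from 2·(17,1) + (16,1)
step 3: (117, 7)  from 2·(50,3) + (17,1)
step 4: (167, 10)  from 1·(117,7) + (50,3)
…
step 6: (1069, 64)  from 2·(451,27) + (167,10)
step 7: (1520, 91)  from 1·(1069,64) + (451,27)
→ (1520, 91).  Check: 1520²=2310400, 279·91²=2310399, difference 1.

1520 91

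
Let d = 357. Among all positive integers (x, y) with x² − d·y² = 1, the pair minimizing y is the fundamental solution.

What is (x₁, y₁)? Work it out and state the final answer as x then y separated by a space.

[18; 1,8,2,8,1,36] for √357; ℓ=6 ⇒ convergent index 5
step 0: (18, 1)  from 18·(1,0) + (0,1)
…
step 2: (170, 9)  from 8·(19,1) + (18,1)
step 3: (359, 19)  from 2·(170,9) + (19,1)
step 4: (3042, 161)  from 8·(359,19) + (170,9)
step 5: (3401, 180)  from 1·(3042,161) + (359,19)
→ (3401, 180).  Check: 3401²=11566801, 357·180²=11566800, difference 1.

3401 180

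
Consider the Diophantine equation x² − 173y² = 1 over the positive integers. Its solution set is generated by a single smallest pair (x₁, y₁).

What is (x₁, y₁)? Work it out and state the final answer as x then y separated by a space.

d=173: √d = [13; 6,1,1,6,26] (ℓ=5, odd), read p_9/q_9
step 0: (13, 1)  from 13·(1,0) + (0,1)
…
step 2: (92, 7)  from 1·(79,6) + (13,1)
step 3: (171, 13)  from 1·(92,7) + (79,6)
…
step 5: (29239, 2223)  from 26·(1118,85) + (171,13)
…
step 8: (382343, 29069)  from 1·(205791,15646) + (176552,13423)
step 9: (2499849, 190060)  from 6·(382343,29069) + (205791,15646)
fundamental: x₁=2499849, y₁=190060  (since 6249245022801 − 173·36122803600 = 1)

2499849 190060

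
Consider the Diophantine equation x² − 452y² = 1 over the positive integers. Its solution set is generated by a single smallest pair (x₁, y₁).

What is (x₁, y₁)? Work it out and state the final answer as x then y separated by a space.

1204353 56648

√452 → a₀=21, period (3,1,5,3,10,3,5,1,3,42); ℓ=10 even so k=9
i=0: a=21 ⇒ p=21, q=1
i=1: a=3 ⇒ p=64, q=3
…
i=3: a=5 ⇒ p=489, q=23
…
i=5: a=10 ⇒ p=16009, q=753
i=6: a=3 ⇒ p=49579, q=2332
i=7: a=5 ⇒ p=263904, q=12413
i=8: a=1 ⇒ p=313483, q=14745
i=9: a=3 ⇒ p=1204353, q=56648
fundamental: x₁=1204353, y₁=56648  (since 1450466148609 − 452·3208995904 = 1)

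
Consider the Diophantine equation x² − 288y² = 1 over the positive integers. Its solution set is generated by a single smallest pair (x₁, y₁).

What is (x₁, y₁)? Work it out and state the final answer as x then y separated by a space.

17 1

√288 = [16; 1,32, …], period ℓ=2 (even) → k=1
step 0: (16, 1)  from 16·(1,0) + (0,1)
step 1: (17, 1)  from 1·(16,1) + (1,0)
fundamental: x₁=17, y₁=1  (since 289 − 288·1 = 1)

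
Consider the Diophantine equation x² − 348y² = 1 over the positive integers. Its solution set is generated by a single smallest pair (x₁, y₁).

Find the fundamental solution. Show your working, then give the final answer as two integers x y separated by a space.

√348 → a₀=18, period (1,1,1,8,1,1,1,36); ℓ=8 even so k=7
k=0  a_k=18  p_k/q_k = 18/1
…
k=2  a_k=1  p_k/q_k = 37/2
k=3  a_k=1  p_k/q_k = 56/3
…
k=5  a_k=1  p_k/q_k = 541/29
k=6  a_k=1  p_k/q_k = 1026/55
k=7  a_k=1  p_k/q_k = 1567/84
(x₁, y₁) = (1567, 84);  1567² − 348·84² = 1 ✓

1567 84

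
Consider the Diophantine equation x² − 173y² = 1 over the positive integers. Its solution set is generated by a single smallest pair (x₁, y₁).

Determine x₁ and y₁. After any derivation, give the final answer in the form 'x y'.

√173 → a₀=13, period (6,1,1,6,26); ℓ=5 odd so k=9
a_0=13:  p_0=13·1+0=13,  q_0=13·0+1=1
a_1=6:  p_1=6·13+1=79,  q_1=6·1+0=6
a_2=1:  p_2=1·79+13=92,  q_2=1·6+1=7
a_3=1:  p_3=1·92+79=171,  q_3=1·7+6=13
…
a_5=26:  p_5=26·1118+171=29239,  q_5=26·85+13=2223
…
a_7=1:  p_7=1·176552+29239=205791,  q_7=1·13423+2223=15646
a_8=1:  p_8=1·205791+176552=382343,  q_8=1·15646+13423=29069
a_9=6:  p_9=6·382343+205791=2499849,  q_9=6·29069+15646=190060
(x₁, y₁) = (2499849, 190060);  2499849² − 173·190060² = 1 ✓

2499849 190060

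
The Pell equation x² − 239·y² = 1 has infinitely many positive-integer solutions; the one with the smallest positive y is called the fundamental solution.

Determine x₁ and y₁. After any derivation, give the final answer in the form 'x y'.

√239 → a₀=15, period (2,5,1,2,4,15,4,2,1,5,2,30); ℓ=12 even so k=11
i=0: a=15 ⇒ p=15, q=1
i=1: a=2 ⇒ p=31, q=2
…
i=3: a=1 ⇒ p=201, q=13
i=4: a=2 ⇒ p=572, q=37
…
i=6: a=15 ⇒ p=37907, q=2452
i=7: a=4 ⇒ p=154117, q=9969
i=8: a=2 ⇒ p=346141, q=22390
i=9: a=1 ⇒ p=500258, q=32359
i=10: a=5 ⇒ p=2847431, q=184185
i=11: a=2 ⇒ p=6195120, q=400729
→ (6195120, 400729).  Check: 6195120²=38379511814400, 239·400729²=38379511814399, difference 1.

6195120 400729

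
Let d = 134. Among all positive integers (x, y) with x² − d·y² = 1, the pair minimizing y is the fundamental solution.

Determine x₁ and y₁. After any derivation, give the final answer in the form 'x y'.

145925 12606

√134 → a₀=11, period (1,1,2,1,3,…,1,1,22); ℓ=14 even so k=13
step 0: (11, 1)  from 11·(1,0) + (0,1)
step 1: (12, 1)  from 1·(11,1) + (1,0)
step 2: (23, 2)  from 1·(12,1) + (11,1)
…
step 4: (81, 7)  from 1·(58,5) + (23,2)
…
step 6: (382, 33)  from 1·(301,26) + (81,7)
…
step 8: (4503, 389)  from 1·(4121,356) + (382,33)
step 9: (17630, 1523)  from 3·(4503,389) + (4121,356)
…
step 12: (84029, 7259)  from 1·(61896,5347) + (22133,1912)
step 13: (145925, 12606)  from 1·(84029,7259) + (61896,5347)
fundamental: x₁=145925, y₁=12606  (since 21294105625 − 134·158911236 = 1)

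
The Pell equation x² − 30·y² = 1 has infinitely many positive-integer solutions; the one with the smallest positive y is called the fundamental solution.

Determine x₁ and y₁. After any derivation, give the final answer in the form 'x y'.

11 2

[5; 2,10] for √30; ℓ=2 ⇒ convergent index 1
a_0=5:  p_0=5·1+0=5,  q_0=5·0+1=1
a_1=2:  p_1=2·5+1=11,  q_1=2·1+0=2
fundamental: x₁=11, y₁=2  (since 121 − 30·4 = 1)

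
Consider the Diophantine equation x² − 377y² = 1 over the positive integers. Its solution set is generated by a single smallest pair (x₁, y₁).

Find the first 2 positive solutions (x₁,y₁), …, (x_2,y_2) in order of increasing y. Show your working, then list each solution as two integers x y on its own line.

233 12
108577 5592

√377 = [19; 2,2,2,38, …], period ℓ=4 (even) → k=3
k=0  a_k=19  p_k/q_k = 19/1
k=1  a_k=2  p_k/q_k = 39/2
k=2  a_k=2  p_k/q_k = 97/5
k=3  a_k=2  p_k/q_k = 233/12
fundamental: x₁=233, y₁=12  (since 54289 − 377·144 = 1)
(x_2, y_2) = (233·233 + 377·12·12, 233·12 + 12·233) = (108577, 5592)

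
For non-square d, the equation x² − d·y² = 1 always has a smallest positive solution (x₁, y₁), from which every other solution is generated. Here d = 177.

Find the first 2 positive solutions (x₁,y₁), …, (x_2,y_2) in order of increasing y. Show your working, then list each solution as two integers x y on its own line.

[13; 3,3,2,8,2,3,3,26] for √177; ℓ=8 ⇒ convergent index 7
step 0: (13, 1)  from 13·(1,0) + (0,1)
step 1: (40, 3)  from 3·(13,1) + (1,0)
step 2: (133, 10)  from 3·(40,3) + (13,1)
step 3: (306, 23)  from 2·(133,10) + (40,3)
…
step 5: (5468, 411)  from 2·(2581,194) + (306,23)
step 6: (18985, 1427)  from 3·(5468,411) + (2581,194)
step 7: (62423, 4692)  from 3·(18985,1427) + (5468,411)
fundamental: x₁=62423, y₁=4692  (since 3896630929 − 177·22014864 = 1)
(62423+4692√177)^2 = 7793261857 + 585777432√177

62423 4692
7793261857 585777432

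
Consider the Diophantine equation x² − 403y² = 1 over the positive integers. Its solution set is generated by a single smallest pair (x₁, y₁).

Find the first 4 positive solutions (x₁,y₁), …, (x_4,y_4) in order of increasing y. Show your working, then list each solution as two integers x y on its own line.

√403 = [20; 13,2,1,3,1,3,1,2,13,40, …], period ℓ=10 (even) → k=9
a_0=20:  p_0=20·1+0=20,  q_0=20·0+1=1
a_1=13:  p_1=13·20+1=261,  q_1=13·1+0=13
a_2=2:  p_2=2·261+20=542,  q_2=2·13+1=27
a_3=1:  p_3=1·542+261=803,  q_3=1·27+13=40
a_4=3:  p_4=3·803+542=2951,  q_4=3·40+27=147
a_5=1:  p_5=1·2951+803=3754,  q_5=1·147+40=187
a_6=3:  p_6=3·3754+2951=14213,  q_6=3·187+147=708
a_7=1:  p_7=1·14213+3754=17967,  q_7=1·708+187=895
a_8=2:  p_8=2·17967+14213=50147,  q_8=2·895+708=2498
a_9=13:  p_9=13·50147+17967=669878,  q_9=13·2498+895=33369
→ (669878, 33369).  Check: 669878²=448736534884, 403·33369²=448736534883, difference 1.
(x_2, y_2) = (669878·669878 + 403·33369·33369, 669878·33369 + 33369·669878) = (897473069767, 44706317964)
(x_3, y_3) = (669878·897473069767 + 403·33369·44706317964, 669878·44706317964 + 33369·897473069767) = (1202394930058086974, 59895557730143415)
(x_4, y_4) = (669878·1202394930058086974 + 403·33369·59895557730143415, 669878·59895557730143415 + 33369·1202394930058086974) = (1610915821914004898868577, 80245432842261314788776)

669878 33369
897473069767 44706317964
1202394930058086974 59895557730143415
1610915821914004898868577 80245432842261314788776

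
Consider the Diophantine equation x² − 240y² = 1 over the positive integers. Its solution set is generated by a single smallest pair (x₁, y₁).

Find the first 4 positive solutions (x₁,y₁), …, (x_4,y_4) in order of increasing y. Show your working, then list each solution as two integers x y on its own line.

31 2
1921 124
119071 7686
7380481 476408

d=240: √d = [15; 2,30] (ℓ=2, even), read p_1/q_1
k=0  a_k=15  p_k/q_k = 15/1
k=1  a_k=2  p_k/q_k = 31/2
(x₁, y₁) = (31, 2);  31² − 240·2² = 1 ✓
n=2: (31,2)∘(31,2) = (31·31+240·2·2, 31·2+2·31) = (1921,124)
n=3: (1921,124)∘(31,2) = (31·1921+240·2·124, 31·124+2·1921) = (119071,7686)
n=4: (119071,7686)∘(31,2) = (31·119071+240·2·7686, 31·7686+2·119071) = (7380481,476408)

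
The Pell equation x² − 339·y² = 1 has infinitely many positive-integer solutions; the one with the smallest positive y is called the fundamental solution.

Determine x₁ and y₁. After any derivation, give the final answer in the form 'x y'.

[18; 2,2,2,1,17,1,2,2,2,36] for √339; ℓ=10 ⇒ convergent index 9
a_0=18:  p_0=18·1+0=18,  q_0=18·0+1=1
a_1=2:  p_1=2·18+1=37,  q_1=2·1+0=2
…
a_4=1:  p_4=1·221+92=313,  q_4=1·12+5=17
…
a_6=1:  p_6=1·5542+313=5855,  q_6=1·301+17=318
…
a_8=2:  p_8=2·17252+5855=40359,  q_8=2·937+318=2192
a_9=2:  p_9=2·40359+17252=97970,  q_9=2·2192+937=5321
→ (97970, 5321).  Check: 97970²=9598120900, 339·5321²=9598120899, difference 1.

97970 5321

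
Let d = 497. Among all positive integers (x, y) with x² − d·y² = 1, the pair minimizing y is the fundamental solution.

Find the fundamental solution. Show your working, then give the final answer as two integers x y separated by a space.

[22; 3,2,2,5,6,5,2,2,3,44] for √497; ℓ=10 ⇒ convergent index 9
k=0  a_k=22  p_k/q_k = 22/1
k=1  a_k=3  p_k/q_k = 67/3
…
k=4  a_k=5  p_k/q_k = 2051/92
…
k=7  a_k=2  p_k/q_k = 143637/6443
k=8  a_k=2  p_k/q_k = 352750/15823
k=9  a_k=3  p_k/q_k = 1201887/53912
→ (1201887, 53912).  Check: 1201887²=1444532360769, 497·53912²=1444532360768, difference 1.

1201887 53912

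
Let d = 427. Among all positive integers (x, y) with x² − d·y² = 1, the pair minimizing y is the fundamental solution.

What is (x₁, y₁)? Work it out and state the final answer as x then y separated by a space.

62 3

√427 → a₀=20, period (1,1,1,40); ℓ=4 even so k=3
i=0: a=20 ⇒ p=20, q=1
i=1: a=1 ⇒ p=21, q=1
i=2: a=1 ⇒ p=41, q=2
i=3: a=1 ⇒ p=62, q=3
(x₁, y₁) = (62, 3);  62² − 427·3² = 1 ✓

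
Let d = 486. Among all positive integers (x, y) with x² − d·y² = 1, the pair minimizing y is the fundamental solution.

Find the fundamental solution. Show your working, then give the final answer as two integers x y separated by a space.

d=486: √d = [22; 22,44] (ℓ=2, even), read p_1/q_1
k=0  a_k=22  p_k/q_k = 22/1
k=1  a_k=22  p_k/q_k = 485/22
→ (485, 22).  Check: 485²=235225, 486·22²=235224, difference 1.

485 22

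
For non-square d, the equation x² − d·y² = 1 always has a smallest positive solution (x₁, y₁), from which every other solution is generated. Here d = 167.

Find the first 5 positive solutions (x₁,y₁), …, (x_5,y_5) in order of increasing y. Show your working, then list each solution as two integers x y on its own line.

168 13
56447 4368
18966024 1467635
6372527617 493120992
2141150313288 165687185677

√167 → a₀=12, period (1,11,1,24); ℓ=4 even so k=3
i=0: a=12 ⇒ p=12, q=1
i=1: a=1 ⇒ p=13, q=1
i=2: a=11 ⇒ p=155, q=12
i=3: a=1 ⇒ p=168, q=13
→ (168, 13).  Check: 168²=28224, 167·13²=28223, difference 1.
(x_2, y_2) = (168·168 + 167·13·13, 168·13 + 13·168) = (56447, 4368)
(x_3, y_3) = (168·56447 + 167·13·4368, 168·4368 + 13·56447) = (18966024, 1467635)
(x_4, y_4) = (168·18966024 + 167·13·1467635, 168·1467635 + 13·18966024) = (6372527617, 493120992)
(x_5, y_5) = (168·6372527617 + 167·13·493120992, 168·493120992 + 13·6372527617) = (2141150313288, 165687185677)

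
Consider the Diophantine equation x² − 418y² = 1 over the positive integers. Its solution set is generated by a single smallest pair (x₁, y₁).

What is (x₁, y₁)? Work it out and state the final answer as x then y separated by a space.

33857 1656

d=418: √d = [20; 2,4,20,4,2,40] (ℓ=6, even), read p_5/q_5
a_0=20:  p_0=20·1+0=20,  q_0=20·0+1=1
a_1=2:  p_1=2·20+1=41,  q_1=2·1+0=2
a_2=4:  p_2=4·41+20=184,  q_2=4·2+1=9
…
a_4=4:  p_4=4·3721+184=15068,  q_4=4·182+9=737
a_5=2:  p_5=2·15068+3721=33857,  q_5=2·737+182=1656
fundamental: x₁=33857, y₁=1656  (since 1146296449 − 418·2742336 = 1)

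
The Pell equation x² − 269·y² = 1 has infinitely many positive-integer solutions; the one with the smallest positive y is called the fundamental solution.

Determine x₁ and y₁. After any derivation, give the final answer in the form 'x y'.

13449 820

[16; 2,2,32] for √269; ℓ=3 ⇒ convergent index 5
i=0: a=16 ⇒ p=16, q=1
i=1: a=2 ⇒ p=33, q=2
i=2: a=2 ⇒ p=82, q=5
i=3: a=32 ⇒ p=2657, q=162
i=4: a=2 ⇒ p=5396, q=329
i=5: a=2 ⇒ p=13449, q=820
fundamental: x₁=13449, y₁=820  (since 180875601 − 269·672400 = 1)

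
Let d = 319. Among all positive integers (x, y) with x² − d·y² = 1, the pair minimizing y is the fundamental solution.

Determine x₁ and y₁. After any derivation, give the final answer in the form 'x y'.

12901780 722361

[17; 1,6,5,1,4,…,6,1,34] for √319; ℓ=14 ⇒ convergent index 13
step 0: (17, 1)  from 17·(1,0) + (0,1)
step 1: (18, 1)  from 1·(17,1) + (1,0)
…
step 3: (643, 36)  from 5·(125,7) + (18,1)
…
step 5: (3715, 208)  from 4·(768,43) + (643,36)
…
step 11: (1798881, 100718)  from 5·(309613,17335) + (250816,14043)
step 12: (11102899, 621643)  from 6·(1798881,100718) + (309613,17335)
step 13: (12901780, 722361)  from 1·(11102899,621643) + (1798881,100718)
→ (12901780, 722361).  Check: 12901780²=166455927168400, 319·722361²=166455927168399, difference 1.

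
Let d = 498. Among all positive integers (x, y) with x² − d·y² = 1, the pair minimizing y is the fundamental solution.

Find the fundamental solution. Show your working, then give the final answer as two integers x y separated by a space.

√498 = [22; 3,6,22,6,3,44, …], period ℓ=6 (even) → k=5
k=0  a_k=22  p_k/q_k = 22/1
…
k=4  a_k=6  p_k/q_k = 56794/2545
k=5  a_k=3  p_k/q_k = 179777/8056
→ (179777, 8056).  Check: 179777²=32319769729, 498·8056²=32319769728, difference 1.

179777 8056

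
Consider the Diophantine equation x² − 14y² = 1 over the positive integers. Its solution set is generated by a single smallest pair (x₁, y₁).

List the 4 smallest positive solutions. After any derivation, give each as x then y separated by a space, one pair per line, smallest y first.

√14 = [3; 1,2,1,6, …], period ℓ=4 (even) → k=3
a_0=3:  p_0=3·1+0=3,  q_0=3·0+1=1
…
a_2=2:  p_2=2·4+3=11,  q_2=2·1+1=3
a_3=1:  p_3=1·11+4=15,  q_3=1·3+1=4
→ (15, 4).  Check: 15²=225, 14·4²=224, difference 1.
(x_2, y_2) = (15·15 + 14·4·4, 15·4 + 4·15) = (449, 120)
(x_3, y_3) = (15·449 + 14·4·120, 15·120 + 4·449) = (13455, 3596)
(x_4, y_4) = (15·13455 + 14·4·3596, 15·3596 + 4·13455) = (403201, 107760)

15 4
449 120
13455 3596
403201 107760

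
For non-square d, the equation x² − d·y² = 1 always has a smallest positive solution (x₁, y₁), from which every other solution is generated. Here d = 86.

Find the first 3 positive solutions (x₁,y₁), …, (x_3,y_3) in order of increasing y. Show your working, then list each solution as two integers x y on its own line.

√86 = [9; 3,1,1,1,8,1,1,1,3,18, …], period ℓ=10 (even) → k=9
a_0=9:  p_0=9·1+0=9,  q_0=9·0+1=1
…
a_2=1:  p_2=1·28+9=37,  q_2=1·3+1=4
…
a_5=8:  p_5=8·102+65=881,  q_5=8·11+7=95
a_6=1:  p_6=1·881+102=983,  q_6=1·95+11=106
…
a_8=1:  p_8=1·1864+983=2847,  q_8=1·201+106=307
a_9=3:  p_9=3·2847+1864=10405,  q_9=3·307+201=1122
fundamental: x₁=10405, y₁=1122  (since 108264025 − 86·1258884 = 1)
(10405+1122√86)^2 = 216528049 + 23348820√86
(10405+1122√86)^3 = 4505948689285 + 485888943078√86

10405 1122
216528049 23348820
4505948689285 485888943078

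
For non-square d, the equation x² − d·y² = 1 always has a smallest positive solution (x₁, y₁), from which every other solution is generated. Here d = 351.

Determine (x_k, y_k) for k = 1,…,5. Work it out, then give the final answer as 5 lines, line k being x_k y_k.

[18; 1,2,1,3,2,2,2,3,1,2,1,36] for √351; ℓ=12 ⇒ convergent index 11
i=0: a=18 ⇒ p=18, q=1
i=1: a=1 ⇒ p=19, q=1
…
i=4: a=3 ⇒ p=281, q=15
i=5: a=2 ⇒ p=637, q=34
i=6: a=2 ⇒ p=1555, q=83
i=7: a=2 ⇒ p=3747, q=200
i=8: a=3 ⇒ p=12796, q=683
…
i=10: a=2 ⇒ p=45882, q=2449
i=11: a=1 ⇒ p=62425, q=3332
(x₁, y₁) = (62425, 3332);  62425² − 351·3332² = 1 ✓
n=2: (62425,3332)∘(62425,3332) = (62425·62425+351·3332·3332, 62425·3332+3332·62425) = (7793761249,416000200)
n=3: (7793761249,416000200)∘(62425,3332) = (62425·7793761249+351·3332·416000200, 62425·416000200+3332·7793761249) = (973051091875225,51937624966668)
n=4: (973051091875225,51937624966668)∘(62425,3332) = (62425·973051091875225+351·3332·51937624966668, 62425·51937624966668+3332·973051091875225) = (121485428812828080001,6484412476672499600)
n=5: (121485428812828080001,6484412476672499600)∘(62425,3332) = (62425·121485428812828080001+351·3332·6484412476672499600, 62425·6484412476672499600+3332·121485428812828080001) = (15167455786308534696249625,809578897660623950093332)

62425 3332
7793761249 416000200
973051091875225 51937624966668
121485428812828080001 6484412476672499600
15167455786308534696249625 809578897660623950093332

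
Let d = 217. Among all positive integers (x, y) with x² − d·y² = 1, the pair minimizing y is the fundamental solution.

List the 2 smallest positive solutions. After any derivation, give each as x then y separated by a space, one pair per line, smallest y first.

3844063 260952
29553640695937 2006231855952

[14; 1,2,1,2,1,…,2,1,28] for √217; ℓ=16 ⇒ convergent index 15
a_0=14:  p_0=14·1+0=14,  q_0=14·0+1=1
…
a_2=2:  p_2=2·15+14=44,  q_2=2·1+1=3
a_3=1:  p_3=1·44+15=59,  q_3=1·3+1=4
a_4=2:  p_4=2·59+44=162,  q_4=2·4+3=11
…
a_6=1:  p_6=1·221+162=383,  q_6=1·15+11=26
…
a_9=9:  p_9=9·15055+3668=139163,  q_9=9·1022+249=9447
…
a_14=2:  p_14=2·1034361+740980=2809702,  q_14=2·70217+50301=190735
a_15=1:  p_15=1·2809702+1034361=3844063,  q_15=1·190735+70217=260952
(x₁, y₁) = (3844063, 260952);  3844063² − 217·260952² = 1 ✓
(3844063+260952√217)^2 = 29553640695937 + 2006231855952√217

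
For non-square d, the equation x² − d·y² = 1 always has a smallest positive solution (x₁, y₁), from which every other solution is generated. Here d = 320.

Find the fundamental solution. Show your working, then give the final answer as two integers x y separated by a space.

√320 → a₀=17, period (1,7,1,34); ℓ=4 even so k=3
a_0=17:  p_0=17·1+0=17,  q_0=17·0+1=1
a_1=1:  p_1=1·17+1=18,  q_1=1·1+0=1
a_2=7:  p_2=7·18+17=143,  q_2=7·1+1=8
a_3=1:  p_3=1·143+18=161,  q_3=1·8+1=9
→ (161, 9).  Check: 161²=25921, 320·9²=25920, difference 1.

161 9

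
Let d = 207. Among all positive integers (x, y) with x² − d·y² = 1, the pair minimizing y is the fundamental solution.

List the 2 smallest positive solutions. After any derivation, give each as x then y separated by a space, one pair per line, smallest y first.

1151 80
2649601 184160

d=207: √d = [14; 2,1,1,2,1,1,2,28] (ℓ=8, even), read p_7/q_7
step 0: (14, 1)  from 14·(1,0) + (0,1)
step 1: (29, 2)  from 2·(14,1) + (1,0)
step 2: (43, 3)  from 1·(29,2) + (14,1)
step 3: (72, 5)  from 1·(43,3) + (29,2)
step 4: (187, 13)  from 2·(72,5) + (43,3)
step 5: (259, 18)  from 1·(187,13) + (72,5)
step 6: (446, 31)  from 1·(259,18) + (187,13)
step 7: (1151, 80)  from 2·(446,31) + (259,18)
fundamental: x₁=1151, y₁=80  (since 1324801 − 207·6400 = 1)
(1151+80√207)^2 = 2649601 + 184160√207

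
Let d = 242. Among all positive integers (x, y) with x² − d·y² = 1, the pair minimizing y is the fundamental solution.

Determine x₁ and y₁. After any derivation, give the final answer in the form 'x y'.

[15; 1,1,3,1,14,1,3,1,1,30] for √242; ℓ=10 ⇒ convergent index 9
a_0=15:  p_0=15·1+0=15,  q_0=15·0+1=1
a_1=1:  p_1=1·15+1=16,  q_1=1·1+0=1
…
a_3=3:  p_3=3·31+16=109,  q_3=3·2+1=7
a_4=1:  p_4=1·109+31=140,  q_4=1·7+2=9
…
a_6=1:  p_6=1·2069+140=2209,  q_6=1·133+9=142
a_7=3:  p_7=3·2209+2069=8696,  q_7=3·142+133=559
a_8=1:  p_8=1·8696+2209=10905,  q_8=1·559+142=701
a_9=1:  p_9=1·10905+8696=19601,  q_9=1·701+559=1260
fundamental: x₁=19601, y₁=1260  (since 384199201 − 242·1587600 = 1)

19601 1260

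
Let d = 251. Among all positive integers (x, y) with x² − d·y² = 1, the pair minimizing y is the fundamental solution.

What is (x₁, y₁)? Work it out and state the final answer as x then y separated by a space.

3674890 231957

d=251: √d = [15; 1,5,2,1,2,…,5,1,30] (ℓ=14, even), read p_13/q_13
i=0: a=15 ⇒ p=15, q=1
i=1: a=1 ⇒ p=16, q=1
i=2: a=5 ⇒ p=95, q=6
i=3: a=2 ⇒ p=206, q=13
i=4: a=1 ⇒ p=301, q=19
i=5: a=2 ⇒ p=808, q=51
i=6: a=2 ⇒ p=1917, q=121
i=7: a=15 ⇒ p=29563, q=1866
i=8: a=2 ⇒ p=61043, q=3853
i=9: a=2 ⇒ p=151649, q=9572
…
i=11: a=2 ⇒ p=577033, q=36422
i=12: a=5 ⇒ p=3097857, q=195535
i=13: a=1 ⇒ p=3674890, q=231957
(x₁, y₁) = (3674890, 231957);  3674890² − 251·231957² = 1 ✓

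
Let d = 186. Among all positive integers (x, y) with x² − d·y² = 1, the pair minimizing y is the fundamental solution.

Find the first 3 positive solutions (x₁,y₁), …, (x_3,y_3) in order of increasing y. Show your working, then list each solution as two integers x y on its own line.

[13; 1,1,1,3,4,3,1,1,1,26] for √186; ℓ=10 ⇒ convergent index 9
i=0: a=13 ⇒ p=13, q=1
…
i=2: a=1 ⇒ p=27, q=2
i=3: a=1 ⇒ p=41, q=3
…
i=5: a=4 ⇒ p=641, q=47
i=6: a=3 ⇒ p=2073, q=152
i=7: a=1 ⇒ p=2714, q=199
i=8: a=1 ⇒ p=4787, q=351
i=9: a=1 ⇒ p=7501, q=550
fundamental: x₁=7501, y₁=550  (since 56265001 − 186·302500 = 1)
(7501+550√186)^2 = 112530001 + 8251100√186
(7501+550√186)^3 = 1688175067501 + 123783001650√186

7501 550
112530001 8251100
1688175067501 123783001650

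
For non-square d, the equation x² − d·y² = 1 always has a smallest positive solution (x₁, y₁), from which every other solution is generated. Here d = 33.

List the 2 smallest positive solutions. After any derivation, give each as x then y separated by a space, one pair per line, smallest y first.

23 4
1057 184

√33 → a₀=5, period (1,2,1,10); ℓ=4 even so k=3
step 0: (5, 1)  from 5·(1,0) + (0,1)
step 1: (6, 1)  from 1·(5,1) + (1,0)
step 2: (17, 3)  from 2·(6,1) + (5,1)
step 3: (23, 4)  from 1·(17,3) + (6,1)
fundamental: x₁=23, y₁=4  (since 529 − 33·16 = 1)
(23+4√33)^2 = 1057 + 184√33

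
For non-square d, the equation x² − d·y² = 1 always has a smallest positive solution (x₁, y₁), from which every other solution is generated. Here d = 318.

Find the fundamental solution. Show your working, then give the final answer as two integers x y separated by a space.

107 6

[17; 1,4,1,34] for √318; ℓ=4 ⇒ convergent index 3
a_0=17:  p_0=17·1+0=17,  q_0=17·0+1=1
…
a_2=4:  p_2=4·18+17=89,  q_2=4·1+1=5
a_3=1:  p_3=1·89+18=107,  q_3=1·5+1=6
fundamental: x₁=107, y₁=6  (since 11449 − 318·36 = 1)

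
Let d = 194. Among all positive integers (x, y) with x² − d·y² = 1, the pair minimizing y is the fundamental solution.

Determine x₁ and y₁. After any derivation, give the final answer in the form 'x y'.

√194 = [13; 1,12,1,26, …], period ℓ=4 (even) → k=3
a_0=13:  p_0=13·1+0=13,  q_0=13·0+1=1
…
a_2=12:  p_2=12·14+13=181,  q_2=12·1+1=13
a_3=1:  p_3=1·181+14=195,  q_3=1·13+1=14
(x₁, y₁) = (195, 14);  195² − 194·14² = 1 ✓

195 14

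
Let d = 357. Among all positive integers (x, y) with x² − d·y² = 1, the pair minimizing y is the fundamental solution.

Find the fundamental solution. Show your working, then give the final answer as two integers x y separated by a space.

3401 180

√357 → a₀=18, period (1,8,2,8,1,36); ℓ=6 even so k=5
a_0=18:  p_0=18·1+0=18,  q_0=18·0+1=1
…
a_2=8:  p_2=8·19+18=170,  q_2=8·1+1=9
a_3=2:  p_3=2·170+19=359,  q_3=2·9+1=19
a_4=8:  p_4=8·359+170=3042,  q_4=8·19+9=161
a_5=1:  p_5=1·3042+359=3401,  q_5=1·161+19=180
(x₁, y₁) = (3401, 180);  3401² − 357·180² = 1 ✓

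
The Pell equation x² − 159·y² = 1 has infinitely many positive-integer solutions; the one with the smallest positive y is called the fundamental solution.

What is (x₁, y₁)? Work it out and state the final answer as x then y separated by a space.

[12; 1,1,1,1,3,1,1,1,1,24] for √159; ℓ=10 ⇒ convergent index 9
k=0  a_k=12  p_k/q_k = 12/1
…
k=2  a_k=1  p_k/q_k = 25/2
…
k=6  a_k=1  p_k/q_k = 290/23
k=7  a_k=1  p_k/q_k = 517/41
k=8  a_k=1  p_k/q_k = 807/64
k=9  a_k=1  p_k/q_k = 1324/105
→ (1324, 105).  Check: 1324²=1752976, 159·105²=1752975, difference 1.

1324 105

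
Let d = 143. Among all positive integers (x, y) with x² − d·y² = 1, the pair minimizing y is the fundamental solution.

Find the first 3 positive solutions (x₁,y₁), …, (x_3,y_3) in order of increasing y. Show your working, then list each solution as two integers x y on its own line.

12 1
287 24
6876 575

[11; 1,22] for √143; ℓ=2 ⇒ convergent index 1
a_0=11:  p_0=11·1+0=11,  q_0=11·0+1=1
a_1=1:  p_1=1·11+1=12,  q_1=1·1+0=1
(x₁, y₁) = (12, 1);  12² − 143·1² = 1 ✓
n=2: (12,1)∘(12,1) = (12·12+143·1·1, 12·1+1·12) = (287,24)
n=3: (287,24)∘(12,1) = (12·287+143·1·24, 12·24+1·287) = (6876,575)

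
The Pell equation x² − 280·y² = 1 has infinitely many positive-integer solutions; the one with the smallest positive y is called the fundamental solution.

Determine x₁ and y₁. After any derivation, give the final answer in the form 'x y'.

251 15

√280 = [16; 1,2,1,2,1,32, …], period ℓ=6 (even) → k=5
k=0  a_k=16  p_k/q_k = 16/1
k=1  a_k=1  p_k/q_k = 17/1
k=2  a_k=2  p_k/q_k = 50/3
…
k=4  a_k=2  p_k/q_k = 184/11
k=5  a_k=1  p_k/q_k = 251/15
→ (251, 15).  Check: 251²=63001, 280·15²=63000, difference 1.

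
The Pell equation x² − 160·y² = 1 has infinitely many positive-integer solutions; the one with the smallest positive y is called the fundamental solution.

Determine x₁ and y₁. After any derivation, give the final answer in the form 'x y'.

721 57

√160 = [12; 1,1,1,5,1,1,1,24, …], period ℓ=8 (even) → k=7
k=0  a_k=12  p_k/q_k = 12/1
…
k=2  a_k=1  p_k/q_k = 25/2
k=3  a_k=1  p_k/q_k = 38/3
…
k=5  a_k=1  p_k/q_k = 253/20
k=6  a_k=1  p_k/q_k = 468/37
k=7  a_k=1  p_k/q_k = 721/57
→ (721, 57).  Check: 721²=519841, 160·57²=519840, difference 1.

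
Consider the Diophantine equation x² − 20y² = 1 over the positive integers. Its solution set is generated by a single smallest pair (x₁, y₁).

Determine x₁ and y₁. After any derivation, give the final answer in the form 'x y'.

√20 → a₀=4, period (2,8); ℓ=2 even so k=1
i=0: a=4 ⇒ p=4, q=1
i=1: a=2 ⇒ p=9, q=2
(x₁, y₁) = (9, 2);  9² − 20·2² = 1 ✓

9 2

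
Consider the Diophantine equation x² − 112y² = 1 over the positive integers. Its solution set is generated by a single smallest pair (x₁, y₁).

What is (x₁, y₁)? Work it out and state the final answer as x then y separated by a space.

127 12

√112 → a₀=10, period (1,1,2,1,1,20); ℓ=6 even so k=5
k=0  a_k=10  p_k/q_k = 10/1
…
k=3  a_k=2  p_k/q_k = 53/5
k=4  a_k=1  p_k/q_k = 74/7
k=5  a_k=1  p_k/q_k = 127/12
fundamental: x₁=127, y₁=12  (since 16129 − 112·144 = 1)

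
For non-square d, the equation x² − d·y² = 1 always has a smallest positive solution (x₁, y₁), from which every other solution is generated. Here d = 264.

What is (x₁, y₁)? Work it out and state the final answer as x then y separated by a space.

[16; 4,32] for √264; ℓ=2 ⇒ convergent index 1
k=0  a_k=16  p_k/q_k = 16/1
k=1  a_k=4  p_k/q_k = 65/4
→ (65, 4).  Check: 65²=4225, 264·4²=4224, difference 1.

65 4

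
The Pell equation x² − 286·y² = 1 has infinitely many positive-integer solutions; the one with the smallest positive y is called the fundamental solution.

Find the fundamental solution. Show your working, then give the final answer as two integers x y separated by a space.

561835 33222

[16; 1,10,3,3,2,3,3,10,1,32] for √286; ℓ=10 ⇒ convergent index 9
i=0: a=16 ⇒ p=16, q=1
i=1: a=1 ⇒ p=17, q=1
…
i=3: a=3 ⇒ p=575, q=34
i=4: a=3 ⇒ p=1911, q=113
i=5: a=2 ⇒ p=4397, q=260
…
i=7: a=3 ⇒ p=49703, q=2939
i=8: a=10 ⇒ p=512132, q=30283
i=9: a=1 ⇒ p=561835, q=33222
fundamental: x₁=561835, y₁=33222  (since 315658567225 − 286·1103701284 = 1)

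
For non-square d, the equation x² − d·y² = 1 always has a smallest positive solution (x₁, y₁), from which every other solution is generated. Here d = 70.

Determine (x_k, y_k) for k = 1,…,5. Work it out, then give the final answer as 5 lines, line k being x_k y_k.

251 30
126001 15060
63252251 7560090
31752504001 3795150120
15939693756251 1905157800150

[8; 2,1,2,1,2,16] for √70; ℓ=6 ⇒ convergent index 5
k=0  a_k=8  p_k/q_k = 8/1
…
k=3  a_k=2  p_k/q_k = 67/8
k=4  a_k=1  p_k/q_k = 92/11
k=5  a_k=2  p_k/q_k = 251/30
(x₁, y₁) = (251, 30);  251² − 70·30² = 1 ✓
(x_2, y_2) = (251·251 + 70·30·30, 251·30 + 30·251) = (126001, 15060)
(x_3, y_3) = (251·126001 + 70·30·15060, 251·15060 + 30·126001) = (63252251, 7560090)
(x_4, y_4) = (251·63252251 + 70·30·7560090, 251·7560090 + 30·63252251) = (31752504001, 3795150120)
(x_5, y_5) = (251·31752504001 + 70·30·3795150120, 251·3795150120 + 30·31752504001) = (15939693756251, 1905157800150)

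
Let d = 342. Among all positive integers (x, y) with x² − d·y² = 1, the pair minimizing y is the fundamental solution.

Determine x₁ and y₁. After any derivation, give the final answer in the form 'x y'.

√342 → a₀=18, period (2,36); ℓ=2 even so k=1
i=0: a=18 ⇒ p=18, q=1
i=1: a=2 ⇒ p=37, q=2
→ (37, 2).  Check: 37²=1369, 342·2²=1368, difference 1.

37 2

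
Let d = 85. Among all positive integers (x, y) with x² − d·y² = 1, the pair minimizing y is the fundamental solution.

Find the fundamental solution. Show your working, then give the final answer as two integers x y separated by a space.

285769 30996

[9; 4,1,1,4,18] for √85; ℓ=5 ⇒ convergent index 9
a_0=9:  p_0=9·1+0=9,  q_0=9·0+1=1
…
a_4=4:  p_4=4·83+46=378,  q_4=4·9+5=41
a_5=18:  p_5=18·378+83=6887,  q_5=18·41+9=747
a_6=4:  p_6=4·6887+378=27926,  q_6=4·747+41=3029
…
a_8=1:  p_8=1·34813+27926=62739,  q_8=1·3776+3029=6805
a_9=4:  p_9=4·62739+34813=285769,  q_9=4·6805+3776=30996
fundamental: x₁=285769, y₁=30996  (since 81663921361 − 85·960752016 = 1)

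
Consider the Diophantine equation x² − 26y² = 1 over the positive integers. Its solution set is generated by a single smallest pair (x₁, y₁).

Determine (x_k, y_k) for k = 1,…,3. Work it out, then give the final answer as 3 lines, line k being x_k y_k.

√26 = [5; 10, …], period ℓ=1 (odd) → k=1
i=0: a=5 ⇒ p=5, q=1
i=1: a=10 ⇒ p=51, q=10
→ (51, 10).  Check: 51²=2601, 26·10²=2600, difference 1.
k=2:  x_2 = 51·51+26·10·10 = 5201,  y_2 = 51·10+10·51 = 1020
k=3:  x_3 = 51·5201+26·10·1020 = 530451,  y_3 = 51·1020+10·5201 = 104030

51 10
5201 1020
530451 104030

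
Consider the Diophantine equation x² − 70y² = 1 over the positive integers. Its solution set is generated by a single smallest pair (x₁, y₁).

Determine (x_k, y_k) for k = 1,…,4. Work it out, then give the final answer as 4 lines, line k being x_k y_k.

251 30
126001 15060
63252251 7560090
31752504001 3795150120

√70 → a₀=8, period (2,1,2,1,2,16); ℓ=6 even so k=5
k=0  a_k=8  p_k/q_k = 8/1
…
k=4  a_k=1  p_k/q_k = 92/11
k=5  a_k=2  p_k/q_k = 251/30
(x₁, y₁) = (251, 30);  251² − 70·30² = 1 ✓
k=2:  x_2 = 251·251+70·30·30 = 126001,  y_2 = 251·30+30·251 = 15060
k=3:  x_3 = 251·126001+70·30·15060 = 63252251,  y_3 = 251·15060+30·126001 = 7560090
k=4:  x_4 = 251·63252251+70·30·7560090 = 31752504001,  y_4 = 251·7560090+30·63252251 = 3795150120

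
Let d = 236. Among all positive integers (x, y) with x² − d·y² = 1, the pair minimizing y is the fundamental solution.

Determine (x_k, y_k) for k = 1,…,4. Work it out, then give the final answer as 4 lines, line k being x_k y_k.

561799 36570
631236232801 41089978860
709255768702176199 46168618067101710
796918363201596536611201 51874966922918257173720

d=236: √d = [15; 2,1,3,5,1,6,1,5,3,1,2,30] (ℓ=12, even), read p_11/q_11
step 0: (15, 1)  from 15·(1,0) + (0,1)
step 1: (31, 2)  from 2·(15,1) + (1,0)
step 2: (46, 3)  from 1·(31,2) + (15,1)
…
step 4: (891, 58)  from 5·(169,11) + (46,3)
step 5: (1060, 69)  from 1·(891,58) + (169,11)
step 6: (7251, 472)  from 6·(1060,69) + (891,58)
step 7: (8311, 541)  from 1·(7251,472) + (1060,69)
step 8: (48806, 3177)  from 5·(8311,541) + (7251,472)
step 9: (154729, 10072)  from 3·(48806,3177) + (8311,541)
step 10: (203535, 13249)  from 1·(154729,10072) + (48806,3177)
step 11: (561799, 36570)  from 2·(203535,13249) + (154729,10072)
fundamental: x₁=561799, y₁=36570  (since 315618116401 − 236·1337364900 = 1)
(561799+36570√236)^2 = 631236232801 + 41089978860√236
(561799+36570√236)^3 = 709255768702176199 + 46168618067101710√236
(561799+36570√236)^4 = 796918363201596536611201 + 51874966922918257173720√236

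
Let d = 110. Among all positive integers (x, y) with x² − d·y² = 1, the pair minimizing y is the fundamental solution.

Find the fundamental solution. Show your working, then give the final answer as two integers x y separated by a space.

√110 = [10; 2,20, …], period ℓ=2 (even) → k=1
a_0=10:  p_0=10·1+0=10,  q_0=10·0+1=1
a_1=2:  p_1=2·10+1=21,  q_1=2·1+0=2
(x₁, y₁) = (21, 2);  21² − 110·2² = 1 ✓

21 2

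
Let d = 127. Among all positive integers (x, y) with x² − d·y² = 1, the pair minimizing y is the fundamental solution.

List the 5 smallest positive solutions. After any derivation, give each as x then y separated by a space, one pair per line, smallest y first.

4730624 419775
44757606858751 3971595379200
423462818377139450624 37576248838264821825
4006486743445029115330560001 355518209168531397366758400
37906364688445371364544653008890624 3363645945459311770024609913661375

d=127: √d = [11; 3,1,2,2,7,11,7,2,2,1,3,22] (ℓ=12, even), read p_11/q_11
step 0: (11, 1)  from 11·(1,0) + (0,1)
step 1: (34, 3)  from 3·(11,1) + (1,0)
…
step 6: (24218, 2149)  from 11·(2175,193) + (293,26)
…
step 8: (367620, 32621)  from 2·(171701,15236) + (24218,2149)
step 9: (906941, 80478)  from 2·(367620,32621) + (171701,15236)
step 10: (1274561, 113099)  from 1·(906941,80478) + (367620,32621)
step 11: (4730624, 419775)  from 3·(1274561,113099) + (906941,80478)
fundamental: x₁=4730624, y₁=419775  (since 22378803429376 − 127·176211050625 = 1)
(4730624+419775√127)^2 = 44757606858751 + 3971595379200√127
(4730624+419775√127)^3 = 423462818377139450624 + 37576248838264821825√127
(4730624+419775√127)^4 = 4006486743445029115330560001 + 355518209168531397366758400√127
(4730624+419775√127)^5 = 37906364688445371364544653008890624 + 3363645945459311770024609913661375√127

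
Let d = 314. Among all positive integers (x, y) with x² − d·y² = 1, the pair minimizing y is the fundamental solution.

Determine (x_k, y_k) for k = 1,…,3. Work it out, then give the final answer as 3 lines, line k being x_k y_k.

392499 22150
308110930001 17387705700
241866463828532499 13649314199066450

√314 = [17; 1,2,1,1,2,1,34, …], period ℓ=7 (odd) → k=13
i=0: a=17 ⇒ p=17, q=1
…
i=2: a=2 ⇒ p=53, q=3
i=3: a=1 ⇒ p=71, q=4
i=4: a=1 ⇒ p=124, q=7
i=5: a=2 ⇒ p=319, q=18
…
i=10: a=1 ⇒ p=62853, q=3547
…
i=12: a=2 ⇒ p=282617, q=15949
i=13: a=1 ⇒ p=392499, q=22150
(x₁, y₁) = (392499, 22150);  392499² − 314·22150² = 1 ✓
(392499+22150√314)^2 = 308110930001 + 17387705700√314
(392499+22150√314)^3 = 241866463828532499 + 13649314199066450√314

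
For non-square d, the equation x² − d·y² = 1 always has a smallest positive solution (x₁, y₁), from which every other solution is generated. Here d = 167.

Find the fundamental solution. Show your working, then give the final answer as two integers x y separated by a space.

d=167: √d = [12; 1,11,1,24] (ℓ=4, even), read p_3/q_3
k=0  a_k=12  p_k/q_k = 12/1
k=1  a_k=1  p_k/q_k = 13/1
k=2  a_k=11  p_k/q_k = 155/12
k=3  a_k=1  p_k/q_k = 168/13
→ (168, 13).  Check: 168²=28224, 167·13²=28223, difference 1.

168 13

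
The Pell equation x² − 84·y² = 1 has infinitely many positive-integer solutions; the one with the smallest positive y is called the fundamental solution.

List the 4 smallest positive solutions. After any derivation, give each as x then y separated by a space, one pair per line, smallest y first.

[9; 6,18] for √84; ℓ=2 ⇒ convergent index 1
step 0: (9, 1)  from 9·(1,0) + (0,1)
step 1: (55, 6)  from 6·(9,1) + (1,0)
(x₁, y₁) = (55, 6);  55² − 84·6² = 1 ✓
n=2: (55,6)∘(55,6) = (55·55+84·6·6, 55·6+6·55) = (6049,660)
n=3: (6049,660)∘(55,6) = (55·6049+84·6·660, 55·660+6·6049) = (665335,72594)
n=4: (665335,72594)∘(55,6) = (55·665335+84·6·72594, 55·72594+6·665335) = (73180801,7984680)

55 6
6049 660
665335 72594
73180801 7984680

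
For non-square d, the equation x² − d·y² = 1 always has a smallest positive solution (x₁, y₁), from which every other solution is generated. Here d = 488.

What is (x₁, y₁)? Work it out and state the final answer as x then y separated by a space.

243 11

[22; 11,44] for √488; ℓ=2 ⇒ convergent index 1
k=0  a_k=22  p_k/q_k = 22/1
k=1  a_k=11  p_k/q_k = 243/11
(x₁, y₁) = (243, 11);  243² − 488·11² = 1 ✓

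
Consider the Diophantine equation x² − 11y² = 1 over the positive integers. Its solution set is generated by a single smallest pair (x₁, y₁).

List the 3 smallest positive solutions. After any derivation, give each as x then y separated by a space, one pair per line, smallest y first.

√11 → a₀=3, period (3,6); ℓ=2 even so k=1
i=0: a=3 ⇒ p=3, q=1
i=1: a=3 ⇒ p=10, q=3
→ (10, 3).  Check: 10²=100, 11·3²=99, difference 1.
n=2: (10,3)∘(10,3) = (10·10+11·3·3, 10·3+3·10) = (199,60)
n=3: (199,60)∘(10,3) = (10·199+11·3·60, 10·60+3·199) = (3970,1197)

10 3
199 60
3970 1197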